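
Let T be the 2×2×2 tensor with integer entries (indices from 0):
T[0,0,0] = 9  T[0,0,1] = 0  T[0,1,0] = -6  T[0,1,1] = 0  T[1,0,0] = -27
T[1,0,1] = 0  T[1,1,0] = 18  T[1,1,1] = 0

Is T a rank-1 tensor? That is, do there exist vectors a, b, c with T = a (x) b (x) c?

The mode-1 fibre T[:,0,0] = [9, -27] gives a = [1, -3] (primitive direction); the mode-2 fibre T[0,:,0] = [9, -6] gives b = [3, -2]; then c[k] = T[0,0,k] / (a[0]·b[0]) = [9, 0] / 3 = [3, 0].
Expanding [1, -3] (x) [3, -2] (x) [3, 0] reproduces all 8 entries of T, so T = [1, -3] (x) [3, -2] (x) [3, 0] and rank(T) ≤ 1.
Equivalently every frontal slice T[:,:,k] is c[k] times the rank-1 matrix [1, -3] (x) [3, -2]. So T has rank 1 (it is nonzero).

Yes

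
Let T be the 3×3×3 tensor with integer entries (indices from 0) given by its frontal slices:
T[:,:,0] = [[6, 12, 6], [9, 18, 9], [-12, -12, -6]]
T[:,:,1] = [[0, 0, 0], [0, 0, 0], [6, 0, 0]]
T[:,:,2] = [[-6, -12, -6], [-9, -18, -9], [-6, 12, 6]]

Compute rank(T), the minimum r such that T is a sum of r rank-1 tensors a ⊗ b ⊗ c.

2

Lower bound: the mode-2 unfolding of T (rows indexed by j, columns by (i,k) = (0,0), (0,1), (0,2), (1,0), (1,1), (1,2), (2,0), (2,1), (2,2)) is [[6, 0, -6, 9, 0, -9, -12, 6, -6], [12, 0, -12, 18, 0, -18, -12, 0, 12], [6, 0, -6, 9, 0, -9, -6, 0, 6]].
There the 2×2 minor on rows j ∈ {0, 1}, columns (i,k) ∈ {(0,0), (2,0)} is det [[6, -12], [12, -12]] = 72 ≠ 0, so this unfolding has rank ≥ 2; CP rank is at least every unfolding rank, so rank(T) ≥ 2. (This is only a lower bound: in general the CP rank may exceed every unfolding rank, so we still need to exhibit 2 rank-1 terms summing to T.)
Upper bound — finding two terms. Write S_k = T[:,:,k] for the frontal slices: S₀ = [[6, 12, 6], [9, 18, 9], [-12, -12, -6]], S₁ = [[0, 0, 0], [0, 0, 0], [6, 0, 0]], S₂ = [[-6, -12, -6], [-9, -18, -9], [-6, 12, 6]].
If T = a₁ ⊗ b₁ ⊗ c₁ + a₂ ⊗ b₂ ⊗ c₂ then each S_k = c₁[k]·a₁b₁ᵀ + c₂[k]·a₂b₂ᵀ. S₀ and S₁ are linearly independent, so a₁b₁ᵀ and a₂b₂ᵀ must span the same plane of matrices: they are the rank-1 matrices of the form x·S₀ + y·S₁.
The 2×2 minor of x·S₀ + y·S₁ on rows {0,2}, columns {0,1} is 72·x² − 72·xy = 72·(x − y)(x), vanishing at (x:y) = (1:1) and (0:1).
M₁ = S₀ + S₁ = [[6, 12, 6], [9, 18, 9], [-6, -12, -6]] = 3·(2, 3, -2)(1, 2, 1)ᵀ and M₂ = S₁ = [[0, 0, 0], [0, 0, 0], [6, 0, 0]] = 6·(0, 0, 1)(1, 0, 0)ᵀ, so take a₁ = (2, 3, -2), b₁ = (1, 2, 1), a₂ = (0, 0, 1), b₂ = (1, 0, 0).
Each slice is an integer combination of E₁ = a₁b₁ᵀ and E₂ = a₂b₂ᵀ: S₀ = 3·E₁ − 6·E₂, S₁ = 6·E₂, S₂ = −3·E₁ − 12·E₂; reading off coefficients, c₁ = (3, 0, -3) and c₂ = (-6, 6, -12).
Hence T = (2, 3, -2) ⊗ (1, 2, 1) ⊗ (3, 0, -3) + (0, 0, 1) ⊗ (1, 0, 0) ⊗ (-6, 6, -12), so rank(T) ≤ 2.
These bounds meet, so rank(T) = 2.
Check entry T[0,0,1] = 0: (2)·(1)·(0) + (0)·(1)·(6) = 0.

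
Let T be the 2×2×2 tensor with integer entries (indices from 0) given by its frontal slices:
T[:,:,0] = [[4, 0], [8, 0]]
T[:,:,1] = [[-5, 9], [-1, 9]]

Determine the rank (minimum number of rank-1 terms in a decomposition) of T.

2

Lower bound: the mode-3 unfolding of T (rows indexed by k, columns by (i,j) = (0,0), (0,1), (1,0), (1,1)) is [[4, 0, 8, 0], [-5, 9, -1, 9]].
There the 2×2 minor on rows k ∈ {0, 1}, columns (i,j) ∈ {(0,0), (0,1)} is det [[4, 0], [-5, 9]] = 36 ≠ 0, so this unfolding has rank ≥ 2; CP rank is at least every unfolding rank, so rank(T) ≥ 2. (This is only a lower bound: in general the CP rank may exceed every unfolding rank, so we still need to exhibit 2 rank-1 terms summing to T.)
Upper bound — finding two terms. Write S_k = T[:,:,k] for the frontal slices: S₀ = [[4, 0], [8, 0]], S₁ = [[-5, 9], [-1, 9]].
If T = a₁ ∘ b₁ ∘ c₁ + a₂ ∘ b₂ ∘ c₂ then each S_k = c₁[k]·a₁b₁ᵀ + c₂[k]·a₂b₂ᵀ. S₀ and S₁ are linearly independent, so a₁b₁ᵀ and a₂b₂ᵀ must span the same plane of matrices: they are the rank-1 matrices of the form x·S₀ + y·S₁.
det(x·S₀ + y·S₁) is −36·xy − 36·y² = (-36)·(y)(x + y), vanishing at (x:y) = (1:0) and (1:-1).
M₁ = S₀ = [[4, 0], [8, 0]] = 4·[1, 2][1, 0]ᵀ and M₂ = S₀ − S₁ = [[9, -9], [9, -9]] = 9·[1, 1][1, -1]ᵀ, so take a₁ = [1, 2], b₁ = [1, 0], a₂ = [1, 1], b₂ = [1, -1].
Each slice is an integer combination of E₁ = a₁b₁ᵀ and E₂ = a₂b₂ᵀ: S₀ = 4·E₁, S₁ = 4·E₁ − 9·E₂; reading off coefficients, c₁ = [4, 4] and c₂ = [0, -9].
Hence T = [1, 2] ∘ [1, 0] ∘ [4, 4] + [1, 1] ∘ [1, -1] ∘ [0, -9], so rank(T) ≤ 2.
These bounds meet, so rank(T) = 2.
Check entry T[1,0,0] = 8: (2)·(1)·(4) + (1)·(1)·(0) = 8.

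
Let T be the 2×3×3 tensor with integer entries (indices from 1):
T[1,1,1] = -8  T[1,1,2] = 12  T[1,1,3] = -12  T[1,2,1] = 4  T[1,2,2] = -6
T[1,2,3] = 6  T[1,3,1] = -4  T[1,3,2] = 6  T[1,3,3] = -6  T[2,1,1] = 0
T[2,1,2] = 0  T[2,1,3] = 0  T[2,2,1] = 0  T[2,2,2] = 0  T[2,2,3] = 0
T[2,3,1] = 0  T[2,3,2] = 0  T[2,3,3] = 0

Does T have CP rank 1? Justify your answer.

Yes

If T = a ⊗ b ⊗ c then every fibre of T is a multiple of the corresponding factor, so read the factors off the fibres through the nonzero entry T[1,1,1] = -8.
The mode-1 fibre T[:,1,1] = [-8, 0] gives a = [1, 0] (primitive direction); the mode-2 fibre T[1,:,1] = [-8, 4, -4] gives b = [2, -1, 1]; then c[k] = T[1,1,k] / (a[1]·b[1]) = [-8, 12, -12] / 2 = [-4, 6, -6].
Expanding [1, 0] ⊗ [2, -1, 1] ⊗ [-4, 6, -6] reproduces all 18 entries of T, so T = [1, 0] ⊗ [2, -1, 1] ⊗ [-4, 6, -6] and rank(T) ≤ 1.
Equivalently every frontal slice T[:,:,k] is c[k] times the rank-1 matrix [1, 0] ⊗ [2, -1, 1]. So T has rank 1 (it is nonzero).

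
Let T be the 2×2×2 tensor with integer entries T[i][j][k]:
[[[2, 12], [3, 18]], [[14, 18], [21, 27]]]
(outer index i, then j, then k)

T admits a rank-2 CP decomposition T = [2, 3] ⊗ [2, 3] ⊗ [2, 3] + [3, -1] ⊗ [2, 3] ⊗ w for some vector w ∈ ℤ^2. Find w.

w = [-1, 0]

Subtract the known terms from T to get the rank-1 residual R = [3, -1] ⊗ [2, 3] ⊗ w, so R[i,j,k] = a[i]·b[j]·w[k]. Pick indices with nonzero a[0]·b[0] = (3)·(2) = 6. Only the fibre through (0,0,·) is needed: R[0,0,:] = T[0,0,:] − Σₗ aₗ[0]bₗ[0]cₗ = [2, 12] − (2)·(2)·[2, 3] = [-6, 0]. Then w[k] = R[0,0,k] / 6 for each k, giving w = [-6, 0] / 6 = [-1, 0].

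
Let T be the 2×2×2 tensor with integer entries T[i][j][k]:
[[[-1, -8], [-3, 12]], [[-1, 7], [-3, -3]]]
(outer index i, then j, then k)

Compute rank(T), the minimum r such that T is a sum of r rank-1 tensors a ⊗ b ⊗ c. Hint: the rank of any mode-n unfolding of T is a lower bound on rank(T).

2

Lower bound: the mode-1 unfolding of T (rows indexed by i, columns by (j,k) = (0,0), (0,1), (1,0), (1,1)) is [[-1, -8, -3, 12], [-1, 7, -3, -3]].
There the 2×2 minor on rows i ∈ {0, 1}, columns (j,k) ∈ {(0,0), (0,1)} is det [[-1, -8], [-1, 7]] = -15 ≠ 0, so this unfolding has rank ≥ 2; CP rank is at least every unfolding rank, so rank(T) ≥ 2. (This is only a lower bound: in general the CP rank may exceed every unfolding rank, so we still need to exhibit 2 rank-1 terms summing to T.)
Upper bound — finding two terms. Write S_k = T[:,:,k] for the frontal slices: S₀ = [[-1, -3], [-1, -3]], S₁ = [[-8, 12], [7, -3]].
If T = a₁ ⊗ b₁ ⊗ c₁ + a₂ ⊗ b₂ ⊗ c₂ then each S_k = c₁[k]·a₁b₁ᵀ + c₂[k]·a₂b₂ᵀ. S₀ and S₁ are linearly independent, so a₁b₁ᵀ and a₂b₂ᵀ must span the same plane of matrices: they are the rank-1 matrices of the form x·S₀ + y·S₁.
det(x·S₀ + y·S₁) is 60·xy − 60·y² = 60·(x − y)(y), vanishing at (x:y) = (1:1) and (1:0).
M₁ = S₀ + S₁ = [[-9, 9], [6, -6]] = (-3)·[3, -2][1, -1]ᵀ and M₂ = S₀ = [[-1, -3], [-1, -3]] = −[1, 1][1, 3]ᵀ, so take a₁ = [3, -2], b₁ = [1, -1], a₂ = [1, 1], b₂ = [1, 3].
Each slice is an integer combination of E₁ = a₁b₁ᵀ and E₂ = a₂b₂ᵀ: S₀ = −E₂, S₁ = −3·E₁ + E₂; reading off coefficients, c₁ = [0, -3] and c₂ = [-1, 1].
Hence T = [3, -2] ⊗ [1, -1] ⊗ [0, -3] + [1, 1] ⊗ [1, 3] ⊗ [-1, 1], so rank(T) ≤ 2.
These bounds meet, so rank(T) = 2.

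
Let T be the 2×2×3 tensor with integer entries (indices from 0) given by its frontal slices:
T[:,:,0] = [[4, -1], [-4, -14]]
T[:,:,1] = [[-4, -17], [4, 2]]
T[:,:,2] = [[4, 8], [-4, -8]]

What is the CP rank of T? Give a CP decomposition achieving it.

Lower bound: the mode-1 unfolding of T (rows indexed by i, columns by (j,k) = (0,0), (0,1), (0,2), (1,0), (1,1), (1,2)) is [[4, -4, 4, -1, -17, 8], [-4, 4, -4, -14, 2, -8]].
There the 2×2 minor on rows i ∈ {0, 1}, columns (j,k) ∈ {(0,0), (1,0)} is det [[4, -1], [-4, -14]] = -60 ≠ 0, so this unfolding has rank ≥ 2; CP rank is at least every unfolding rank, so rank(T) ≥ 2. (This is only a lower bound: in general the CP rank may exceed every unfolding rank, so we still need to exhibit 2 rank-1 terms summing to T.)
Upper bound — finding two terms. Write S_k = T[:,:,k] for the frontal slices: S₀ = [[4, -1], [-4, -14]], S₁ = [[-4, -17], [4, 2]], S₂ = [[4, 8], [-4, -8]].
If T = a₁ ⊗ b₁ ⊗ c₁ + a₂ ⊗ b₂ ⊗ c₂ then each S_k = c₁[k]·a₁b₁ᵀ + c₂[k]·a₂b₂ᵀ. S₀ and S₁ are linearly independent, so a₁b₁ᵀ and a₂b₂ᵀ must span the same plane of matrices: they are the rank-1 matrices of the form x·S₀ + y·S₁.
det(x·S₀ + y·S₁) is −60·x² + 60·y² = (-60)·(x − y)(x + y), vanishing at (x:y) = (1:1) and (1:-1).
M₁ = S₀ + S₁ = [[0, -18], [0, -12]] = (-6)·[3, 2][0, 1]ᵀ and M₂ = S₀ − S₁ = [[8, 16], [-8, -16]] = 8·[1, -1][1, 2]ᵀ, so take a₁ = [3, 2], b₁ = [0, 1], a₂ = [1, -1], b₂ = [1, 2].
Each slice is an integer combination of E₁ = a₁b₁ᵀ and E₂ = a₂b₂ᵀ: S₀ = −3·E₁ + 4·E₂, S₁ = −3·E₁ − 4·E₂, S₂ = 4·E₂; reading off coefficients, c₁ = [-3, -3, 0] and c₂ = [4, -4, 4].
Hence T = [3, 2] ⊗ [0, 1] ⊗ [-3, -3, 0] + [1, -1] ⊗ [1, 2] ⊗ [4, -4, 4], so rank(T) ≤ 2.
These bounds meet, so rank(T) = 2.

rank(T) = 2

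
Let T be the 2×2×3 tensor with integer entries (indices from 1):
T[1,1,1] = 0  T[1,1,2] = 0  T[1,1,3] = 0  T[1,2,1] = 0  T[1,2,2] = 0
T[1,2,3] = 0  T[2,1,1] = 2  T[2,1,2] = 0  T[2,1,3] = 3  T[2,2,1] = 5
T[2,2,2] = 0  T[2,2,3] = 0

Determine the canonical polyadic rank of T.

Lower bound: in the mode-2 unfolding of T (rows indexed by j, columns by (i,k)) the 2×2 minor on rows j ∈ {1, 2}, columns (i,k) ∈ {(2,1), (2,3)} is det [[2, 3], [5, 0]] = -15 ≠ 0, so that unfolding has rank ≥ 2 and hence rank(T) ≥ 2 (CP rank is at least every unfolding rank, though it can be larger).
Upper bound: T[i,:,:] = a[i]·M for every slice, with a = [0, 1] and M = [[2, 0, 3], [5, 0, 0]] (rows j, columns k).
Splitting M by its rows (j = 1, 2), M = [1, 0][2, 0, 3]ᵀ + [0, 1][5, 0, 0]ᵀ.
Hence T = [0, 1] ⊗ [1, 0] ⊗ [2, 0, 3] + [0, 1] ⊗ [0, 1] ⊗ [5, 0, 0], so rank(T) ≤ 2.
These bounds meet, so rank(T) = 2.

2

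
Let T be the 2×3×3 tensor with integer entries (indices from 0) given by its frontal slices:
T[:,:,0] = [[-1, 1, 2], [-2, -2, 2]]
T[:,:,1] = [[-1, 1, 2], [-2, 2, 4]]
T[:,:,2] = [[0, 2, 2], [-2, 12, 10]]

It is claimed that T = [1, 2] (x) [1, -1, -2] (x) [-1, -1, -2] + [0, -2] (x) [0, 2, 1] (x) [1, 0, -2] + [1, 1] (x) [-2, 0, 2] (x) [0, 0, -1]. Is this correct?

Reconstruct entrywise from the claimed factors. For example, T[1,1,0] = -2 and Σₗ aₗ[1]bₗ[1]cₗ[0] = (2)·(-1)·(-1) + (-2)·(2)·(1) + (1)·(0)·(0) = -2; checking all 18 entries, every one matches. The claim holds.

Yes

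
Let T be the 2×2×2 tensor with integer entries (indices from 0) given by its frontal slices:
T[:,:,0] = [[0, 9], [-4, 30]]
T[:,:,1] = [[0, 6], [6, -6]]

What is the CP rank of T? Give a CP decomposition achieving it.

rank(T) = 2

Lower bound: the mode-2 unfolding of T (rows indexed by j, columns by (i,k) = (0,0), (0,1), (1,0), (1,1)) is [[0, 0, -4, 6], [9, 6, 30, -6]].
There the 2×2 minor on rows j ∈ {0, 1}, columns (i,k) ∈ {(0,0), (1,0)} is det [[0, -4], [9, 30]] = 36 ≠ 0, so this unfolding has rank ≥ 2; CP rank is at least every unfolding rank, so rank(T) ≥ 2. (This is only a lower bound: in general the CP rank may exceed every unfolding rank, so we still need to exhibit 2 rank-1 terms summing to T.)
Upper bound — finding two terms. Write S_k = T[:,:,k] for the frontal slices: S₀ = [[0, 9], [-4, 30]], S₁ = [[0, 6], [6, -6]].
If T = a₁ (x) b₁ (x) c₁ + a₂ (x) b₂ (x) c₂ then each S_k = c₁[k]·a₁b₁ᵀ + c₂[k]·a₂b₂ᵀ. S₀ and S₁ are linearly independent, so a₁b₁ᵀ and a₂b₂ᵀ must span the same plane of matrices: they are the rank-1 matrices of the form x·S₀ + y·S₁.
det(x·S₀ + y·S₁) is 36·x² − 30·xy − 36·y² = 6·(2·x − 3·y)(3·x + 2·y), vanishing at (x:y) = (3:2) and (2:-3).
M₁ = 3·S₀ + 2·S₁ = [[0, 39], [0, 78]] = 39·(1, 2)(0, 1)ᵀ and M₂ = 2·S₀ − 3·S₁ = [[0, 0], [-26, 78]] = (-26)·(0, 1)(1, -3)ᵀ, so take a₁ = (1, 2), b₁ = (0, 1), a₂ = (0, 1), b₂ = (1, -3).
Each slice is an integer combination of E₁ = a₁b₁ᵀ and E₂ = a₂b₂ᵀ: S₀ = 9·E₁ − 4·E₂, S₁ = 6·E₁ + 6·E₂; reading off coefficients, c₁ = (9, 6) and c₂ = (-4, 6).
Hence T = (1, 2) (x) (0, 1) (x) (9, 6) + (0, 1) (x) (1, -3) (x) (-4, 6), so rank(T) ≤ 2.
These bounds meet, so rank(T) = 2.
Check entry T[0,0,1] = 0: (1)·(0)·(6) + (0)·(1)·(6) = 0.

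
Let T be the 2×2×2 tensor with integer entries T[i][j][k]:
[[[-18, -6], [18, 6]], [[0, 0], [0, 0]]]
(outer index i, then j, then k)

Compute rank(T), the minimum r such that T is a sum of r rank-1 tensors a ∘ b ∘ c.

Lower bound: T ≠ 0 (e.g. T[0,0,0] = -18), so rank(T) ≥ 1.
Upper bound: if T = a ∘ b ∘ c then every fibre of T is a multiple of the corresponding factor, so read the factors off the fibres through the nonzero entry T[0,0,0] = -18.
The mode-1 fibre T[:,0,0] = [-18, 0] gives a = [1, 0] (primitive direction); the mode-2 fibre T[0,:,0] = [-18, 18] gives b = [1, -1]; then c[k] = T[0,0,k] / (a[0]·b[0]) = [-18, -6] / 1 = [-18, -6].
Expanding [1, 0] ∘ [1, -1] ∘ [-18, -6] reproduces all 8 entries of T, so T = [1, 0] ∘ [1, -1] ∘ [-18, -6] and rank(T) ≤ 1.
These bounds meet, so rank(T) = 1.

1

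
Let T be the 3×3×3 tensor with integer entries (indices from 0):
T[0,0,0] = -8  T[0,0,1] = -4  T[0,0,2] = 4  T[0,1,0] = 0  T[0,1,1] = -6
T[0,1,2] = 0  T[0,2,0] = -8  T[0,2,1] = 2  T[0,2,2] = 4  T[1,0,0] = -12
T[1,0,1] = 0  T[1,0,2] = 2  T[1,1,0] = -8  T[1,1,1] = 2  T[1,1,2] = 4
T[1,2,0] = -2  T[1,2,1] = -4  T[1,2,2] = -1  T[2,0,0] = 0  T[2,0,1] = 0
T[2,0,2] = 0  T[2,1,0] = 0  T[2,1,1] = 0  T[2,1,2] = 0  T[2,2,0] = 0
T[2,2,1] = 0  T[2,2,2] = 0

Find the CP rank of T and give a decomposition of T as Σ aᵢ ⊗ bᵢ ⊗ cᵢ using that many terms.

rank(T) = 3

Lower bound: the mode-2 unfolding of T (rows indexed by j, columns by (i,k) = (0,0), (0,1), (0,2), (1,0), (1,1), (1,2), (2,0), (2,1), (2,2)) is [[-8, -4, 4, -12, 0, 2, 0, 0, 0], [0, -6, 0, -8, 2, 4, 0, 0, 0], [-8, 2, 4, -2, -4, -1, 0, 0, 0]].
There the 3×3 minor on rows j ∈ {0, 1, 2}, columns (i,k) ∈ {(0,0), (0,1), (1,0)} is det [[-8, -4, -12], [0, -6, -8], [-8, 2, -2]] = 96 ≠ 0, so this unfolding has rank ≥ 3; CP rank is at least every unfolding rank, so rank(T) ≥ 3. (This is only a lower bound: in general the CP rank may exceed every unfolding rank, so we still need to exhibit 3 rank-1 terms summing to T.)
Upper bound: T is a sum of 3 rank-1 terms, T = (0, 1, 0) ⊗ (2, 0, 1) ⊗ (-2, 2, -1) + (1, -1, 0) ⊗ (0, 1, -1) ⊗ (4, -4, -2) + (1, 1, 0) ⊗ (2, 1, 1) ⊗ (-4, -2, 2) (written with every a and b primitive with positive leading entry and the scale carried by c; CP decompositions are not unique, and this one is verified by expanding entrywise), so rank(T) ≤ 3.
These bounds meet, so rank(T) = 3.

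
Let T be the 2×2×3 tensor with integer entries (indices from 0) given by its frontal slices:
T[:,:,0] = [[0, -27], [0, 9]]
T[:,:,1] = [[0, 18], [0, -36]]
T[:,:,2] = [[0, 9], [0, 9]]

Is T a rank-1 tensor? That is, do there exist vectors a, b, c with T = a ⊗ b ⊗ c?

The mode-3 unfolding of T (rows indexed by k, columns by (i,j) = (0,0), (0,1), (1,0), (1,1)) is [[0, -27, 0, 9], [0, 18, 0, -36], [0, 9, 0, 9]].
There the 2×2 minor on rows k ∈ {0, 1}, columns (i,j) ∈ {(0,1), (1,1)} is det [[-27, 9], [18, -36]] = 810 ≠ 0, so this unfolding has rank ≥ 2; CP rank is at least every unfolding rank, so rank(T) ≥ 2.
In particular rank(T) ≥ 2 > 1, so T is not rank-1.

No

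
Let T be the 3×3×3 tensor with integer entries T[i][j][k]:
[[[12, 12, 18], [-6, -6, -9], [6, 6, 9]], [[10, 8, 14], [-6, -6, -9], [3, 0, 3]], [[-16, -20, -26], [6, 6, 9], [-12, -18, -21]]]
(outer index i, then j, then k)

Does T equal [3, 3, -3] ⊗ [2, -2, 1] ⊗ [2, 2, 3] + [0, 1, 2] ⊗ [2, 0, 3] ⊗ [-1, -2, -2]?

Reconstruct entry (0,1,0) from the claimed factors: Σₗ aₗ[0]bₗ[1]cₗ[0] = (3)·(-2)·(2) + (0)·(0)·(-1) = -12, but T[0,1,0] = -6. The claim is false.

No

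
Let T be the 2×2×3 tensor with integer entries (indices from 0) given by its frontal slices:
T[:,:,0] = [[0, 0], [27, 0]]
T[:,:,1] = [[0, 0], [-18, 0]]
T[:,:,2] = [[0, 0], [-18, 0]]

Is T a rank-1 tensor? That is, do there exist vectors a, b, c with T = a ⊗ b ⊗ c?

Yes

If T = a ⊗ b ⊗ c then every fibre of T is a multiple of the corresponding factor, so read the factors off the fibres through the nonzero entry T[1,0,0] = 27.
The mode-1 fibre T[:,0,0] = [0, 27] gives a = [0, 1] (primitive direction); the mode-2 fibre T[1,:,0] = [27, 0] gives b = [1, 0]; then c[k] = T[1,0,k] / (a[1]·b[0]) = [27, -18, -18] / 1 = [27, -18, -18].
Expanding [0, 1] ⊗ [1, 0] ⊗ [27, -18, -18] reproduces all 12 entries of T, so T = [0, 1] ⊗ [1, 0] ⊗ [27, -18, -18] and rank(T) ≤ 1.
Equivalently every frontal slice T[:,:,k] is c[k] times the rank-1 matrix [0, 1] ⊗ [1, 0]. So T has rank 1 (it is nonzero).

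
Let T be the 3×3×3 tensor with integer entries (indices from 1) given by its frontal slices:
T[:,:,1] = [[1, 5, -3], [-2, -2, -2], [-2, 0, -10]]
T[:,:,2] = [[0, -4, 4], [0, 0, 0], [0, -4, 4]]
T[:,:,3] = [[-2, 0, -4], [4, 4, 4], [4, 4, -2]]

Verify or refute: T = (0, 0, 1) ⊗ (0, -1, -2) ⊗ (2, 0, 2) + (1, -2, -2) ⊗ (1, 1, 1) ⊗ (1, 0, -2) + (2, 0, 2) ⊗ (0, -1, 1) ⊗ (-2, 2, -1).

Reconstruct entrywise from the claimed factors. For example, T[1,3,2] = 4 and Σₗ aₗ[1]bₗ[3]cₗ[2] = (0)·(-2)·(0) + (1)·(1)·(0) + (2)·(1)·(2) = 4; checking all 27 entries, every one matches. The claim holds.

Yes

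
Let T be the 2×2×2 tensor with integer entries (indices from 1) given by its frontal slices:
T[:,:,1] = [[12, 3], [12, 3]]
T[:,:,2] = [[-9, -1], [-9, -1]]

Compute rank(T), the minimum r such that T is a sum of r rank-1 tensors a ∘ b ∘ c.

Lower bound: the mode-3 unfolding of T (rows indexed by k, columns by (i,j) = (1,1), (1,2), (2,1), (2,2)) is [[12, 3, 12, 3], [-9, -1, -9, -1]].
There the 2×2 minor on rows k ∈ {1, 2}, columns (i,j) ∈ {(1,1), (1,2)} is det [[12, 3], [-9, -1]] = 15 ≠ 0, so this unfolding has rank ≥ 2; CP rank is at least every unfolding rank, so rank(T) ≥ 2. (This is only a lower bound: in general the CP rank may exceed every unfolding rank, so we still need to exhibit 2 rank-1 terms summing to T.)
Upper bound — finding two terms. Every mode-1 slice of T is a multiple of one matrix: T[i,:,:] = a[i]·M with a = [1, 1] and M = [[12, -9], [3, -1]] (rows indexed by j, columns by k). So it suffices to write M as a sum of two rank-1 matrices.
Splitting M by its rows (j = 1, 2), M = [1, 0][12, -9]ᵀ + [0, 1][3, -1]ᵀ.
Hence T = [1, 1] ∘ [1, 0] ∘ [12, -9] + [1, 1] ∘ [0, 1] ∘ [3, -1], so rank(T) ≤ 2.
These bounds meet, so rank(T) = 2.

2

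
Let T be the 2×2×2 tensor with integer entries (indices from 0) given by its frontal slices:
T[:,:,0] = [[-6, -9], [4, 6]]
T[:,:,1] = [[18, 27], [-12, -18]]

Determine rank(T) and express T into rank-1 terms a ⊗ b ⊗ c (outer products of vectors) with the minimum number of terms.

rank(T) = 1

Lower bound: T ≠ 0 (e.g. T[0,0,0] = -6), so rank(T) ≥ 1.
Upper bound: if T = a ⊗ b ⊗ c then every fibre of T is a multiple of the corresponding factor, so read the factors off the fibres through the nonzero entry T[0,0,0] = -6.
The mode-1 fibre T[:,0,0] = [-6, 4] gives a = [3, -2] (primitive direction); the mode-2 fibre T[0,:,0] = [-6, -9] gives b = [2, 3]; then c[k] = T[0,0,k] / (a[0]·b[0]) = [-6, 18] / 6 = [-1, 3].
Expanding [3, -2] ⊗ [2, 3] ⊗ [-1, 3] reproduces all 8 entries of T, so T = [3, -2] ⊗ [2, 3] ⊗ [-1, 3] and rank(T) ≤ 1.
These bounds meet, so rank(T) = 1.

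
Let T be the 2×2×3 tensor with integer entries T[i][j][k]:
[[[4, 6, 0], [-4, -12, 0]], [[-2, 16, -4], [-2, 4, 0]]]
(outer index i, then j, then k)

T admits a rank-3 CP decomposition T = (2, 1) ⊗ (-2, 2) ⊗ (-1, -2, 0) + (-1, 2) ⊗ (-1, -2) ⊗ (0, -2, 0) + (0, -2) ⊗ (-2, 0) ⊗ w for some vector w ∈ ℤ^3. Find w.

Subtract the known terms from T to get the rank-1 residual R = (0, -2) ⊗ (-2, 0) ⊗ w, so R[i,j,k] = a[i]·b[j]·w[k]. Pick indices with nonzero a[1]·b[0] = (-2)·(-2) = 4. Only the fibre through (1,0,·) is needed: R[1,0,:] = T[1,0,:] − Σₗ aₗ[1]bₗ[0]cₗ = [-2, 16, -4] − (1)·(-2)·(-1, -2, 0) − (2)·(-1)·(0, -2, 0) = [-4, 8, -4]. Then w[k] = R[1,0,k] / 4 for each k, giving w = [-4, 8, -4] / 4 = (-1, 2, -1).

w = (-1, 2, -1)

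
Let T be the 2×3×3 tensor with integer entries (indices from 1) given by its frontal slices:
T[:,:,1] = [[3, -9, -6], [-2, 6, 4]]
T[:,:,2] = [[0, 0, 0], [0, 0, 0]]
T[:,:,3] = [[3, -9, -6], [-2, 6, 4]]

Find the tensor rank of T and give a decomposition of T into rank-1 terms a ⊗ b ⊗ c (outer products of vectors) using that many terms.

Lower bound: T ≠ 0 (e.g. T[1,1,1] = 3), so rank(T) ≥ 1.
Upper bound: if T = a ⊗ b ⊗ c then every fibre of T is a multiple of the corresponding factor, so read the factors off the fibres through the nonzero entry T[1,1,1] = 3.
The mode-1 fibre T[:,1,1] = [3, -2] gives a = [3, -2] (primitive direction); the mode-2 fibre T[1,:,1] = [3, -9, -6] gives b = [1, -3, -2]; then c[k] = T[1,1,k] / (a[1]·b[1]) = [3, 0, 3] / 3 = [1, 0, 1].
Expanding [3, -2] ⊗ [1, -3, -2] ⊗ [1, 0, 1] reproduces all 18 entries of T, so T = [3, -2] ⊗ [1, -3, -2] ⊗ [1, 0, 1] and rank(T) ≤ 1.
These bounds meet, so rank(T) = 1.

rank(T) = 1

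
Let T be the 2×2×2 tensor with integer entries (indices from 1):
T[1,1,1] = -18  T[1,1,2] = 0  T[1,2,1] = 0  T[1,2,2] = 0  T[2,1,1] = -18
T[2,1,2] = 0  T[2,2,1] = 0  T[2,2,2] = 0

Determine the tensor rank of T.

1

Lower bound: T ≠ 0 (e.g. T[1,1,1] = -18), so rank(T) ≥ 1.
Upper bound: if T = a ⊗ b ⊗ c then every fibre of T is a multiple of the corresponding factor, so read the factors off the fibres through the nonzero entry T[1,1,1] = -18.
The mode-1 fibre T[:,1,1] = [-18, -18] gives a = (1, 1) (primitive direction); the mode-2 fibre T[1,:,1] = [-18, 0] gives b = (1, 0); then c[k] = T[1,1,k] / (a[1]·b[1]) = [-18, 0] / 1 = (-18, 0).
Expanding (1, 1) ⊗ (1, 0) ⊗ (-18, 0) reproduces all 8 entries of T, so T = (1, 1) ⊗ (1, 0) ⊗ (-18, 0) and rank(T) ≤ 1.
These bounds meet, so rank(T) = 1.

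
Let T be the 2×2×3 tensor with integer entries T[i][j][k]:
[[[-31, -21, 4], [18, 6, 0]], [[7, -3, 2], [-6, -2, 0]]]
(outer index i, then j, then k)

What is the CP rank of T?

Lower bound: the mode-1 unfolding of T (rows indexed by i, columns by (j,k) = (0,0), (0,1), (0,2), (1,0), (1,1), (1,2)) is [[-31, -21, 4, 18, 6, 0], [7, -3, 2, -6, -2, 0]].
There the 2×2 minor on rows i ∈ {0, 1}, columns (j,k) ∈ {(0,0), (0,1)} is det [[-31, -21], [7, -3]] = 240 ≠ 0, so this unfolding has rank ≥ 2; CP rank is at least every unfolding rank, so rank(T) ≥ 2. (This is only a lower bound: in general the CP rank may exceed every unfolding rank, so we still need to exhibit 2 rank-1 terms summing to T.)
Upper bound — finding two terms. Write S_k = T[:,:,k] for the frontal slices: S₀ = [[-31, 18], [7, -6]], S₁ = [[-21, 6], [-3, -2]], S₂ = [[4, 0], [2, 0]].
If T = a₁ ⊗ b₁ ⊗ c₁ + a₂ ⊗ b₂ ⊗ c₂ then each S_k = c₁[k]·a₁b₁ᵀ + c₂[k]·a₂b₂ᵀ. S₀ and S₁ are linearly independent, so a₁b₁ᵀ and a₂b₂ᵀ must span the same plane of matrices: they are the rank-1 matrices of the form x·S₀ + y·S₁.
det(x·S₀ + y·S₁) is 60·x² + 200·xy + 60·y² = 20·(x + 3·y)(3·x + y), vanishing at (x:y) = (3:-1) and (1:-3).
M₁ = 3·S₀ − S₁ = [[-72, 48], [24, -16]] = (-8)·(3, -1)(3, -2)ᵀ and M₂ = S₀ − 3·S₁ = [[32, 0], [16, 0]] = 16·(2, 1)(1, 0)ᵀ, so take a₁ = (3, -1), b₁ = (3, -2), a₂ = (2, 1), b₂ = (1, 0).
Each slice is an integer combination of E₁ = a₁b₁ᵀ and E₂ = a₂b₂ᵀ: S₀ = −3·E₁ − 2·E₂, S₁ = −E₁ − 6·E₂, S₂ = 2·E₂; reading off coefficients, c₁ = (-3, -1, 0) and c₂ = (-2, -6, 2).
Hence T = (3, -1) ⊗ (3, -2) ⊗ (-3, -1, 0) + (2, 1) ⊗ (1, 0) ⊗ (-2, -6, 2), so rank(T) ≤ 2.
These bounds meet, so rank(T) = 2.

2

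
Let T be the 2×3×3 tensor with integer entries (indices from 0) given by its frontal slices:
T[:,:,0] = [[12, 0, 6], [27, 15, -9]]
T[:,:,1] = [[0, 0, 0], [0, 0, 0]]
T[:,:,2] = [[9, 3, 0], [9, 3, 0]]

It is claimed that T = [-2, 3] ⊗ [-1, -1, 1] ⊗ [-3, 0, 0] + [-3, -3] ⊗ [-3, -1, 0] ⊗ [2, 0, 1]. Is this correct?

Yes

Reconstruct entrywise from the claimed factors. For example, T[1,0,2] = 9 and Σₗ aₗ[1]bₗ[0]cₗ[2] = (3)·(-1)·(0) + (-3)·(-3)·(1) = 9; checking all 18 entries, every one matches. The claim holds.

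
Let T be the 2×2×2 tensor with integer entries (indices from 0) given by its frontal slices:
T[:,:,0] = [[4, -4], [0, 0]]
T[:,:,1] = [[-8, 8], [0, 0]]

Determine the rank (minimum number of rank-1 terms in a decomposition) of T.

Lower bound: T ≠ 0 (e.g. T[0,0,0] = 4), so rank(T) ≥ 1.
Upper bound: if T = a (x) b (x) c then every fibre of T is a multiple of the corresponding factor, so read the factors off the fibres through the nonzero entry T[0,0,0] = 4.
The mode-1 fibre T[:,0,0] = [4, 0] gives a = [1, 0] (primitive direction); the mode-2 fibre T[0,:,0] = [4, -4] gives b = [1, -1]; then c[k] = T[0,0,k] / (a[0]·b[0]) = [4, -8] / 1 = [4, -8].
Expanding [1, 0] (x) [1, -1] (x) [4, -8] reproduces all 8 entries of T, so T = [1, 0] (x) [1, -1] (x) [4, -8] and rank(T) ≤ 1.
These bounds meet, so rank(T) = 1.

1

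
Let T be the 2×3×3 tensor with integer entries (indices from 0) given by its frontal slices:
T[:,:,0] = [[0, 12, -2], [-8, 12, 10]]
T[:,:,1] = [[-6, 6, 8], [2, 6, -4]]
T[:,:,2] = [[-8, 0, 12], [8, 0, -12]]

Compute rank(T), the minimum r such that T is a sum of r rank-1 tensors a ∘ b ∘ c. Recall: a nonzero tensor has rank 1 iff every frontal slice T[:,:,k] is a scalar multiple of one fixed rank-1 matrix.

Lower bound: the mode-3 unfolding of T (rows indexed by k, columns by (i,j) = (0,0), (0,1), (0,2), (1,0), (1,1), (1,2)) is [[0, 12, -2, -8, 12, 10], [-6, 6, 8, 2, 6, -4], [-8, 0, 12, 8, 0, -12]].
There the 2×2 minor on rows k ∈ {0, 1}, columns (i,j) ∈ {(0,0), (0,1)} is det [[0, 12], [-6, 6]] = 72 ≠ 0, so this unfolding has rank ≥ 2; CP rank is at least every unfolding rank, so rank(T) ≥ 2. (This is only a lower bound: in general the CP rank may exceed every unfolding rank, so we still need to exhibit 2 rank-1 terms summing to T.)
Upper bound — finding two terms. Write S_k = T[:,:,k] for the frontal slices: S₀ = [[0, 12, -2], [-8, 12, 10]], S₁ = [[-6, 6, 8], [2, 6, -4]], S₂ = [[-8, 0, 12], [8, 0, -12]].
If T = a₁ ∘ b₁ ∘ c₁ + a₂ ∘ b₂ ∘ c₂ then each S_k = c₁[k]·a₁b₁ᵀ + c₂[k]·a₂b₂ᵀ. S₀ and S₁ are linearly independent, so a₁b₁ᵀ and a₂b₂ᵀ must span the same plane of matrices: they are the rank-1 matrices of the form x·S₀ + y·S₁.
The 2×2 minor of x·S₀ + y·S₁ on rows {0,1}, columns {0,1} is 96·x² − 48·xy − 48·y² = 48·(x − y)(2·x + y), vanishing at (x:y) = (1:1) and (1:-2).
M₁ = S₀ + S₁ = [[-6, 18, 6], [-6, 18, 6]] = (-6)·[1, 1][1, -3, -1]ᵀ and M₂ = S₀ − 2·S₁ = [[12, 0, -18], [-12, 0, 18]] = 6·[1, -1][2, 0, -3]ᵀ, so take a₁ = [1, 1], b₁ = [1, -3, -1], a₂ = [1, -1], b₂ = [2, 0, -3].
Each slice is an integer combination of E₁ = a₁b₁ᵀ and E₂ = a₂b₂ᵀ: S₀ = −4·E₁ + 2·E₂, S₁ = −2·E₁ − 2·E₂, S₂ = −4·E₂; reading off coefficients, c₁ = [-4, -2, 0] and c₂ = [2, -2, -4].
Hence T = [1, 1] ∘ [1, -3, -1] ∘ [-4, -2, 0] + [1, -1] ∘ [2, 0, -3] ∘ [2, -2, -4], so rank(T) ≤ 2.
These bounds meet, so rank(T) = 2.
Check entry T[0,1,2] = 0: (1)·(-3)·(0) + (1)·(0)·(-4) = 0.

2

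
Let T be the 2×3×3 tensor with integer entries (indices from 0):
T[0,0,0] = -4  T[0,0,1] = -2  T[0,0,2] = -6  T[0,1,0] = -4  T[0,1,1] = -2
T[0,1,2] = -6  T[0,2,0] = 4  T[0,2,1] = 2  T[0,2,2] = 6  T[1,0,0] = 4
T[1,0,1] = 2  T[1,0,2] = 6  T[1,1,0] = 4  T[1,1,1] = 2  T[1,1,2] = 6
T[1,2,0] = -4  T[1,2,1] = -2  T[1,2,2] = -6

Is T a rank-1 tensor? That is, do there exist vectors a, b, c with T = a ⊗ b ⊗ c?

Yes

If T = a ⊗ b ⊗ c then every fibre of T is a multiple of the corresponding factor, so read the factors off the fibres through the nonzero entry T[0,0,0] = -4.
The mode-1 fibre T[:,0,0] = [-4, 4] gives a = [1, -1] (primitive direction); the mode-2 fibre T[0,:,0] = [-4, -4, 4] gives b = [1, 1, -1]; then c[k] = T[0,0,k] / (a[0]·b[0]) = [-4, -2, -6] / 1 = [-4, -2, -6].
Expanding [1, -1] ⊗ [1, 1, -1] ⊗ [-4, -2, -6] reproduces all 18 entries of T, so T = [1, -1] ⊗ [1, 1, -1] ⊗ [-4, -2, -6] and rank(T) ≤ 1.
Equivalently every frontal slice T[:,:,k] is c[k] times the rank-1 matrix [1, -1] ⊗ [1, 1, -1]. So T has rank 1 (it is nonzero).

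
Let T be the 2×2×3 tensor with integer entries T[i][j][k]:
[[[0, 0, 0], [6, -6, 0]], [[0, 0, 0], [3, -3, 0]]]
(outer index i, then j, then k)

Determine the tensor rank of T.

Lower bound: T ≠ 0 (e.g. T[0,1,0] = 6), so rank(T) ≥ 1.
Upper bound: if T = a ⊗ b ⊗ c then every fibre of T is a multiple of the corresponding factor, so read the factors off the fibres through the nonzero entry T[0,1,0] = 6.
The mode-1 fibre T[:,1,0] = [6, 3] gives a = [2, 1] (primitive direction); the mode-2 fibre T[0,:,0] = [0, 6] gives b = [0, 1]; then c[k] = T[0,1,k] / (a[0]·b[1]) = [6, -6, 0] / 2 = [3, -3, 0].
Expanding [2, 1] ⊗ [0, 1] ⊗ [3, -3, 0] reproduces all 12 entries of T, so T = [2, 1] ⊗ [0, 1] ⊗ [3, -3, 0] and rank(T) ≤ 1.
These bounds meet, so rank(T) = 1.
Check entry T[1,1,2] = 0: (1)·(1)·(0) = 0.

1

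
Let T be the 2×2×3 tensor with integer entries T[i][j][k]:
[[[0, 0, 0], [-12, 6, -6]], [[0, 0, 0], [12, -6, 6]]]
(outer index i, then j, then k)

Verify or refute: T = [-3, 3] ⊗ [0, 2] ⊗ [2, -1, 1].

Yes

Reconstruct entrywise from the claimed factors. For example, T[1,1,2] = 6 and Σₗ aₗ[1]bₗ[1]cₗ[2] = (3)·(2)·(1) = 6; checking all 12 entries, every one matches. The claim holds.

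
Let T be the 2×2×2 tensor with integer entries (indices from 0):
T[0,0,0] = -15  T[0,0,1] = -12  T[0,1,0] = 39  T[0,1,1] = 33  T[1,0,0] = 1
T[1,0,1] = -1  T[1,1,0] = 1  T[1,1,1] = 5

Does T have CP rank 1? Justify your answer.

The mode-3 unfolding of T (rows indexed by k, columns by (i,j) = (0,0), (0,1), (1,0), (1,1)) is [[-15, 39, 1, 1], [-12, 33, -1, 5]].
There the 2×2 minor on rows k ∈ {0, 1}, columns (i,j) ∈ {(0,0), (0,1)} is det [[-15, 39], [-12, 33]] = -27 ≠ 0, so this unfolding has rank ≥ 2; CP rank is at least every unfolding rank, so rank(T) ≥ 2.
In particular rank(T) ≥ 2 > 1, so T is not rank-1.

No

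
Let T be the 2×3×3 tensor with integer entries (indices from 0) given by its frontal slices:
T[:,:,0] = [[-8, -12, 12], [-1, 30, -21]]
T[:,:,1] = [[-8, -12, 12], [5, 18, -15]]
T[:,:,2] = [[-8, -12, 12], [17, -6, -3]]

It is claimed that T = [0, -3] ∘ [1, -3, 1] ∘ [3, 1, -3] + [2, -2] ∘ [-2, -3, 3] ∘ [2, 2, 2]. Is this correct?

Reconstruct entry (1,1,0) from the claimed factors: Σₗ aₗ[1]bₗ[1]cₗ[0] = (-3)·(-3)·(3) + (-2)·(-3)·(2) = 39, but T[1,1,0] = 30. The claim is false.

No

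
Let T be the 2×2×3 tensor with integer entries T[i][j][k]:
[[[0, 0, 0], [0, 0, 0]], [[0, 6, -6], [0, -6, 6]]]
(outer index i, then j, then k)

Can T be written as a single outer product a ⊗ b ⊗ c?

Yes

If T = a ⊗ b ⊗ c then every fibre of T is a multiple of the corresponding factor, so read the factors off the fibres through the nonzero entry T[1,0,1] = 6.
The mode-1 fibre T[:,0,1] = [0, 6] gives a = (0, 1) (primitive direction); the mode-2 fibre T[1,:,1] = [6, -6] gives b = (1, -1); then c[k] = T[1,0,k] / (a[1]·b[0]) = [0, 6, -6] / 1 = (0, 6, -6).
Expanding (0, 1) ⊗ (1, -1) ⊗ (0, 6, -6) reproduces all 12 entries of T, so T = (0, 1) ⊗ (1, -1) ⊗ (0, 6, -6) and rank(T) ≤ 1.
Equivalently every frontal slice T[:,:,k] is c[k] times the rank-1 matrix (0, 1) ⊗ (1, -1). So T has rank 1 (it is nonzero).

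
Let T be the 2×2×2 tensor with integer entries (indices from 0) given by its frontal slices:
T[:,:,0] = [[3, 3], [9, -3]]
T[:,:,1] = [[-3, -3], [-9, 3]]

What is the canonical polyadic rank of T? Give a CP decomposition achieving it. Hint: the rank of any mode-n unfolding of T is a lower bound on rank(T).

Lower bound: the mode-2 unfolding of T (rows indexed by j, columns by (i,k) = (0,0), (0,1), (1,0), (1,1)) is [[3, -3, 9, -9], [3, -3, -3, 3]].
There the 2×2 minor on rows j ∈ {0, 1}, columns (i,k) ∈ {(0,0), (1,0)} is det [[3, 9], [3, -3]] = -36 ≠ 0, so this unfolding has rank ≥ 2; CP rank is at least every unfolding rank, so rank(T) ≥ 2. (Flattening ranks never certify an upper bound on CP rank; for that we must actually write T with 2 rank-1 terms.)
Upper bound — finding two terms. Every mode-3 slice of T is a multiple of one matrix: T[:,:,k] = c[k]·M with c = [1, -1] and M = [[3, 3], [9, -3]] (rows indexed by i, columns by j). So it suffices to write M as a sum of two rank-1 matrices.
Splitting M by its rows (i = 0, 1), M = [1, 0][3, 3]ᵀ + [0, 1][9, -3]ᵀ.
Hence T = [1, 0] (x) [3, 3] (x) [1, -1] + [0, 1] (x) [9, -3] (x) [1, -1], so rank(T) ≤ 2.
These bounds meet, so rank(T) = 2.

rank(T) = 2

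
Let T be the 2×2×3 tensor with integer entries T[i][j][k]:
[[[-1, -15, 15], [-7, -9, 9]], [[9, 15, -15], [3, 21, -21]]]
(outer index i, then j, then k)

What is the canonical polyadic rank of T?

Lower bound: the mode-2 unfolding of T (rows indexed by j, columns by (i,k) = (0,0), (0,1), (0,2), (1,0), (1,1), (1,2)) is [[-1, -15, 15, 9, 15, -15], [-7, -9, 9, 3, 21, -21]].
There the 2×2 minor on rows j ∈ {0, 1}, columns (i,k) ∈ {(0,0), (0,1)} is det [[-1, -15], [-7, -9]] = -96 ≠ 0, so this unfolding has rank ≥ 2; CP rank is at least every unfolding rank, so rank(T) ≥ 2. (Unfolding ranks only ever bound the CP rank from below — rank(T) can be strictly larger than all of them — so the matching upper bound has to come from an explicit 2-term decomposition.)
Upper bound — finding two terms. Write S_k = T[:,:,k] for the frontal slices: S₀ = [[-1, -7], [9, 3]], S₁ = [[-15, -9], [15, 21]], S₂ = [[15, 9], [-15, -21]].
If T = a₁ ⊗ b₁ ⊗ c₁ + a₂ ⊗ b₂ ⊗ c₂ then each S_k = c₁[k]·a₁b₁ᵀ + c₂[k]·a₂b₂ᵀ. S₀ and S₁ are linearly independent, so a₁b₁ᵀ and a₂b₂ᵀ must span the same plane of matrices: they are the rank-1 matrices of the form x·S₀ + y·S₁.
det(x·S₀ + y·S₁) is 60·x² + 120·xy − 180·y² = 60·(x + 3·y)(x − y), vanishing at (x:y) = (3:-1) and (1:1).
M₁ = 3·S₀ − S₁ = [[12, -12], [12, -12]] = 12·[1, 1][1, -1]ᵀ and M₂ = S₀ + S₁ = [[-16, -16], [24, 24]] = (-8)·[2, -3][1, 1]ᵀ, so take a₁ = [1, 1], b₁ = [1, -1], a₂ = [2, -3], b₂ = [1, 1].
Each slice is an integer combination of E₁ = a₁b₁ᵀ and E₂ = a₂b₂ᵀ: S₀ = 3·E₁ − 2·E₂, S₁ = −3·E₁ − 6·E₂, S₂ = 3·E₁ + 6·E₂; reading off coefficients, c₁ = [3, -3, 3] and c₂ = [-2, -6, 6].
Hence T = [1, 1] ⊗ [1, -1] ⊗ [3, -3, 3] + [2, -3] ⊗ [1, 1] ⊗ [-2, -6, 6], so rank(T) ≤ 2.
These bounds meet, so rank(T) = 2.
Check entry T[1,0,2] = -15: (1)·(1)·(3) + (-3)·(1)·(6) = -15.

2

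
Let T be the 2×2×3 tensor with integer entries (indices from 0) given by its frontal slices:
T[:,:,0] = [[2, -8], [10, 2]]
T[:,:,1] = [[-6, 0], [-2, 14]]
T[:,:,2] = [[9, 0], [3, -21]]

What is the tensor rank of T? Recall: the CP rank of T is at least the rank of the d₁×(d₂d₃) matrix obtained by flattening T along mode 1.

Lower bound: the mode-1 unfolding of T (rows indexed by i, columns by (j,k) = (0,0), (0,1), (0,2), (1,0), (1,1), (1,2)) is [[2, -6, 9, -8, 0, 0], [10, -2, 3, 2, 14, -21]].
There the 2×2 minor on rows i ∈ {0, 1}, columns (j,k) ∈ {(0,0), (0,1)} is det [[2, -6], [10, -2]] = 56 ≠ 0, so this unfolding has rank ≥ 2; CP rank is at least every unfolding rank, so rank(T) ≥ 2. (This is only a lower bound: in general the CP rank may exceed every unfolding rank, so we still need to exhibit 2 rank-1 terms summing to T.)
Upper bound — finding two terms. Write S_k = T[:,:,k] for the frontal slices: S₀ = [[2, -8], [10, 2]], S₁ = [[-6, 0], [-2, 14]], S₂ = [[9, 0], [3, -21]].
If T = a₁ (x) b₁ (x) c₁ + a₂ (x) b₂ (x) c₂ then each S_k = c₁[k]·a₁b₁ᵀ + c₂[k]·a₂b₂ᵀ. S₀ and S₁ are linearly independent, so a₁b₁ᵀ and a₂b₂ᵀ must span the same plane of matrices: they are the rank-1 matrices of the form x·S₀ + y·S₁.
det(x·S₀ + y·S₁) is 84·x² − 84·y² = 84·(x − y)(x + y), vanishing at (x:y) = (1:1) and (1:-1).
M₁ = S₀ + S₁ = [[-4, -8], [8, 16]] = (-4)·(1, -2)(1, 2)ᵀ and M₂ = S₀ − S₁ = [[8, -8], [12, -12]] = 4·(2, 3)(1, -1)ᵀ, so take a₁ = (1, -2), b₁ = (1, 2), a₂ = (2, 3), b₂ = (1, -1).
Each slice is an integer combination of E₁ = a₁b₁ᵀ and E₂ = a₂b₂ᵀ: S₀ = −2·E₁ + 2·E₂, S₁ = −2·E₁ − 2·E₂, S₂ = 3·E₁ + 3·E₂; reading off coefficients, c₁ = (-2, -2, 3) and c₂ = (2, -2, 3).
Hence T = (1, -2) (x) (1, 2) (x) (-2, -2, 3) + (2, 3) (x) (1, -1) (x) (2, -2, 3), so rank(T) ≤ 2.
These bounds meet, so rank(T) = 2.

2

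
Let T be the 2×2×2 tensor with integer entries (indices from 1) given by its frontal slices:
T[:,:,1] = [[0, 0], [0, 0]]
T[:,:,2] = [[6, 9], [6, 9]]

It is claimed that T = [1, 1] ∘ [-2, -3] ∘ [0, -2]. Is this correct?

No

Reconstruct entry (1,1,2) from the claimed factors: Σₗ aₗ[1]bₗ[1]cₗ[2] = (1)·(-2)·(-2) = 4, but T[1,1,2] = 6. The claim is false.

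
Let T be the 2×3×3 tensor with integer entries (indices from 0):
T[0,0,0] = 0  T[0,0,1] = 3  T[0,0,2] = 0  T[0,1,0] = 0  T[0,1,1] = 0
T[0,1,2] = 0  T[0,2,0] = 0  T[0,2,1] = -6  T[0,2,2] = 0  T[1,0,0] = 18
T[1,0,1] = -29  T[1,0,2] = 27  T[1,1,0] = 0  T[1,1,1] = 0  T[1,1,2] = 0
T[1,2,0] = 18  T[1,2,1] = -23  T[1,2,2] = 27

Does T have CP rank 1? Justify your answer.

The mode-2 unfolding of T (rows indexed by j, columns by (i,k) = (0,0), (0,1), (0,2), (1,0), (1,1), (1,2)) is [[0, 3, 0, 18, -29, 27], [0, 0, 0, 0, 0, 0], [0, -6, 0, 18, -23, 27]].
There the 2×2 minor on rows j ∈ {0, 2}, columns (i,k) ∈ {(0,1), (1,0)} is det [[3, 18], [-6, 18]] = 162 ≠ 0, so this unfolding has rank ≥ 2; CP rank is at least every unfolding rank, so rank(T) ≥ 2.
In particular rank(T) ≥ 2 > 1, so T is not rank-1.

No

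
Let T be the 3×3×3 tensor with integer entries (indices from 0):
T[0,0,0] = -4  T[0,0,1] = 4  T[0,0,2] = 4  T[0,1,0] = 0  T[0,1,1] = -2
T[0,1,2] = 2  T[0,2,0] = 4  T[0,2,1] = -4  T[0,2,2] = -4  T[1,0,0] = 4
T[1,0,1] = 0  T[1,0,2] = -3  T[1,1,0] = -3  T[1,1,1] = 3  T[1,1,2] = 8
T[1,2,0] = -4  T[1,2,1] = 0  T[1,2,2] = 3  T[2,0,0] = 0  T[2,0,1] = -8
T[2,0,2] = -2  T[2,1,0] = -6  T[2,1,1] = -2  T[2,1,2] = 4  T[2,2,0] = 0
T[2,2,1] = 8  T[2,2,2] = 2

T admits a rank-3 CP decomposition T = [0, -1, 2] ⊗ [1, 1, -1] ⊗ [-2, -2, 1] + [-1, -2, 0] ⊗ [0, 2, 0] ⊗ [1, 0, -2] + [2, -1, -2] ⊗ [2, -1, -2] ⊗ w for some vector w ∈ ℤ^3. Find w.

w = [-1, 1, 1]

Subtract the known terms from T to get the rank-1 residual R = [2, -1, -2] ⊗ [2, -1, -2] ⊗ w, so R[i,j,k] = a[i]·b[j]·w[k]. Pick indices with nonzero a[0]·b[0] = (2)·(2) = 4. Only the fibre through (0,0,·) is needed: R[0,0,:] = T[0,0,:] − Σₗ aₗ[0]bₗ[0]cₗ = [-4, 4, 4] − (0)·(1)·[-2, -2, 1] − (-1)·(0)·[1, 0, -2] = [-4, 4, 4]. Then w[k] = R[0,0,k] / 4 for each k, giving w = [-4, 4, 4] / 4 = [-1, 1, 1].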